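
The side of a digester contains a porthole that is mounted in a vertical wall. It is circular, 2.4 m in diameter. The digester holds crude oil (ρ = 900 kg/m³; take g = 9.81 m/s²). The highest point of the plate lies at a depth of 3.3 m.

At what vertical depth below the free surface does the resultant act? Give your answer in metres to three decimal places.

h_p = 4.580 m

γ = ρg = 900 × 9.81 / 1000 = 8.829 kN/m³.
The centroid is at the centre, 1.2 m below the top of the plate, so the centroid depth is h_c = 3.3 + 1.2 = 4.5 m.
A = π(1.2)² = 4.52389 m².
Resultant F = γ·h_c·A = 8.829 × 4.5 × 4.52389 = 179.736 kN.
I_c = πr⁴/4 = π × 1.2⁴/4 = 1.6286 m⁴.
Centre of pressure: y_p = y_c + I_c/(y_c·A) = 4.5 + 1.6286/(4.5 × 4.52389) = 4.5 + 0.08 = 4.58 m along the plane.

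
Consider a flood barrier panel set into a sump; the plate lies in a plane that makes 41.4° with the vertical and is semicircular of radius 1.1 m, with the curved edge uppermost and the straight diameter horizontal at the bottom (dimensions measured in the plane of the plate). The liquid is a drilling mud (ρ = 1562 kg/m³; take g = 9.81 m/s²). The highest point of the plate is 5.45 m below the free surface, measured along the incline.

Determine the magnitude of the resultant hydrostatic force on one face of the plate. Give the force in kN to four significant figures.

γ = ρg = 1562 × 9.81 / 1000 = 15.32322 kN/m³.
The plate makes 41.4° with the vertical, i.e. θ = 90° − 41.4° = 48.6° to the horizontal. Measuring y along the incline from the free-surface line, vertical depth h = y·sinθ with sinθ = 0.750111.
The centroid lies 4r/(3π) = 0.466854 m above the diameter, so r − 4r/(3π) = 1.1 − 0.466854 = 0.633146 m below the topmost point, so y_c = 5.45 + 0.633146 = 6.08315 m and h_c = 6.08315 × 0.750111 = 4.56304 m.
A = πr²/2 = π × 1.1²/2 = 1.90066 m².
Resultant F = γ·h_c·A = 15.32322 × 4.56304 × 1.90066 = 132.895 kN.

F ≈ 132.9 kN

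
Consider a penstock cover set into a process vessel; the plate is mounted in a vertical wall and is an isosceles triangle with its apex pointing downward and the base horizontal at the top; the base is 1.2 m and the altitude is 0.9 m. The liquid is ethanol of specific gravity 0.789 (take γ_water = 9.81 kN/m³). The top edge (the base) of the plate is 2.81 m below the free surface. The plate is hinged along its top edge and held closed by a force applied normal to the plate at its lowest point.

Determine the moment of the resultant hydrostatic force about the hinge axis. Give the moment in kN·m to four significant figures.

M ≈ 4.088 kN·m

γ = 0.789 × 9.81 = 7.74009 kN/m³.
With the apex down, the centroid sits h/3 = 0.9/3 = 0.3 m below the base (the top edge), so the centroid depth is h_c = 2.81 + 0.3 = 3.11 m.
A = ½ × 1.2 × 0.9 = 0.54 m².
Resultant F = γ·h_c·A = 7.74009 × 3.11 × 0.54 = 12.9987 kN.
I_c = b·h³/36 = 1.2 × 0.9³/36 = 0.0243 m⁴.
Centre of pressure: y_p = y_c + I_c/(y_c·A) = 3.11 + 0.0243/(3.11 × 0.54) = 3.11 + 0.0144695 = 3.12447 m along the plane.
The resultant acts 0.3 + 0.0144695 = 0.31447 m (along the plate) below the hinge at the top edge, so the moment about the hinge is M = F × 0.31447 = 12.9987 × 0.31447 = 4.0877 kN·m.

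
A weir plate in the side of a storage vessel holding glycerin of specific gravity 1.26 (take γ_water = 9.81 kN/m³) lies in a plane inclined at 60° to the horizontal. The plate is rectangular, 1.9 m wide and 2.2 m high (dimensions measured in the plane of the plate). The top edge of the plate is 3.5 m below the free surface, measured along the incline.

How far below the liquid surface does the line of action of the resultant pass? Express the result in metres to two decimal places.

γ = 1.26 × 9.81 = 12.3606 kN/m³.
Let θ = 60° be the plate's angle to the horizontal; measure y along the incline from where the plane meets the free surface. Vertical depth h = y·sinθ with sinθ = 0.866025.
The centroid lies 2.2/2 = 1.1 m below the top edge, so y_c = 3.5 + 1.1 = 4.6 m and h_c = 4.6 × 0.866025 = 3.98372 m.
A = 1.9 × 2.2 = 4.18 m².
Resultant F = γ·h_c·A = 12.3606 × 3.98372 × 4.18 = 205.828 kN.
I_c = b·h³/12 = 1.9 × 2.2³/12 = 1.68593 m⁴.
Centre of pressure: y_p = y_c + I_c/(y_c·A) = 4.6 + 1.68593/(4.6 × 4.18) = 4.6 + 0.087681 = 4.68768 m along the plane.
Vertically, h_p = y_p·sinθ = 4.68768 × 0.866025 = 4.05965 m.

h_p = 4.06 m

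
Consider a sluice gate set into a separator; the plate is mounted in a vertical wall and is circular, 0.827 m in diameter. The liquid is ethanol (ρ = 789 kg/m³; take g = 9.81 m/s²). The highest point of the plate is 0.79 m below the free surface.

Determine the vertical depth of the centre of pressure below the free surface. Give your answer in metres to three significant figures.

γ = ρg = 789 × 9.81 / 1000 = 7.74009 kN/m³.
The centroid is at the centre, 0.4135 m below the top of the plate, so the centroid depth is h_c = 0.79 + 0.4135 = 1.2035 m.
A = π(0.4135)² = 0.537157 m².
Resultant F = γ·h_c·A = 7.74009 × 1.2035 × 0.537157 = 5.00372 kN.
I_c = πr⁴/4 = π × 0.4135⁴/4 = 0.0229611 m⁴.
Centre of pressure: y_p = y_c + I_c/(y_c·A) = 1.2035 + 0.0229611/(1.2035 × 0.537157) = 1.2035 + 0.0355177 = 1.23902 m along the plane.

h_p = 1.24 m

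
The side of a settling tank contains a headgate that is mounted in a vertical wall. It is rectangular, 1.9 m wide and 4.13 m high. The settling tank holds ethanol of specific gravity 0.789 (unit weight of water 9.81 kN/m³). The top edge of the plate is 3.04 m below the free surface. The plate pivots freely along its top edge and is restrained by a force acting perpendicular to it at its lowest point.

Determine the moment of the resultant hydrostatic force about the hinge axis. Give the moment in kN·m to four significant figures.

M ≈ 726.6 kN·m

γ = 0.789 × 9.81 = 7.74009 kN/m³.
The centroid lies 4.13/2 = 2.065 m below the top edge, so the centroid depth is h_c = 3.04 + 2.065 = 5.105 m.
A = 1.9 × 4.13 = 7.847 m².
Resultant F = γ·h_c·A = 7.74009 × 5.105 × 7.847 = 310.06 kN.
I_c = b·h³/12 = 1.9 × 4.13³/12 = 11.1538 m⁴.
Centre of pressure: y_p = y_c + I_c/(y_c·A) = 5.105 + 11.1538/(5.105 × 7.847) = 5.105 + 0.278435 = 5.38344 m along the plane.
The resultant acts 2.065 + 0.278435 = 2.34343 m (along the plate) below the hinge at the top edge, so the moment about the hinge is M = F × 2.34343 = 310.06 × 2.34343 = 726.604 kN·m.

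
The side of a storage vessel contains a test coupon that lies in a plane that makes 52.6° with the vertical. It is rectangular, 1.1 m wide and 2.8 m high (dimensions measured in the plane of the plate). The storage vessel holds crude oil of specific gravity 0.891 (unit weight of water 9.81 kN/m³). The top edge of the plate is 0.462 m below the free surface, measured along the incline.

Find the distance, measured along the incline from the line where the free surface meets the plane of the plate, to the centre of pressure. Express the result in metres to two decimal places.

γ = 0.891 × 9.81 = 8.74071 kN/m³.
The plate makes 52.6° with the vertical, i.e. θ = 90° − 52.6° = 37.4° to the horizontal. Measuring y along the incline from the free-surface line, vertical depth h = y·sinθ with sinθ = 0.607376.
The centroid lies 2.8/2 = 1.4 m below the top edge, so y_c = 0.462 + 1.4 = 1.862 m and h_c = 1.862 × 0.607376 = 1.13093 m.
A = 1.1 × 2.8 = 3.08 m².
Resultant F = γ·h_c·A = 8.74071 × 1.13093 × 3.08 = 30.4462 kN.
I_c = b·h³/12 = 1.1 × 2.8³/12 = 2.01227 m⁴.
Centre of pressure: y_p = y_c + I_c/(y_c·A) = 1.862 + 2.01227/(1.862 × 3.08) = 1.862 + 0.350878 = 2.21288 m along the plane.

y_p = 2.21 m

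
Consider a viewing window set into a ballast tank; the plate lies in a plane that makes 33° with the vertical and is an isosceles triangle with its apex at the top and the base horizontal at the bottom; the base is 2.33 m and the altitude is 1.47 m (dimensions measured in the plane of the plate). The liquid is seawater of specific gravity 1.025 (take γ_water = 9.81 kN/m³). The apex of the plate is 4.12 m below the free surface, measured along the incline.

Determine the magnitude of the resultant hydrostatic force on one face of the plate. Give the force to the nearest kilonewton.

γ = 1.025 × 9.81 = 10.05525 kN/m³.
The plate makes 33° with the vertical, i.e. θ = 90° − 33° = 57° to the horizontal. Measuring y along the incline from the free-surface line, vertical depth h = y·sinθ with sinθ = 0.838671.
With the apex up, the centroid sits 2h/3 = 2 × 1.47/3 = 0.98 m below the apex, so y_c = 4.12 + 0.98 = 5.1 m and h_c = 5.1 × 0.838671 = 4.27722 m.
A = ½ × 2.33 × 1.47 = 1.71255 m².
Resultant F = γ·h_c·A = 10.05525 × 4.27722 × 1.71255 = 73.6542 kN.

F ≈ 74 kN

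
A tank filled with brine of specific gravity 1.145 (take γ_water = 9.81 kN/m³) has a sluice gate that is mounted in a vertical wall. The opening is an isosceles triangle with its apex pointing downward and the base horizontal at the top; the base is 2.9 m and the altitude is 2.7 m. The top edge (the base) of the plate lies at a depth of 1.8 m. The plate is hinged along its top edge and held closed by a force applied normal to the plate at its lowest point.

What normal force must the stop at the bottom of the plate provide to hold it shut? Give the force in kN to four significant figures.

γ = 1.145 × 9.81 = 11.23245 kN/m³.
With the apex down, the centroid sits h/3 = 2.7/3 = 0.9 m below the base (the top edge), so the centroid depth is h_c = 1.8 + 0.9 = 2.7 m.
A = ½ × 2.9 × 2.7 = 3.915 m².
Resultant F = γ·h_c·A = 11.23245 × 2.7 × 3.915 = 118.733 kN.
I_c = b·h³/36 = 2.9 × 2.7³/36 = 1.58558 m⁴.
Centre of pressure: y_p = y_c + I_c/(y_c·A) = 2.7 + 1.58558/(2.7 × 3.915) = 2.7 + 0.15 = 2.85 m along the plane.
The resultant acts 0.9 + 0.15 = 1.05 m (along the plate) below the hinge at the top edge, so the moment about the hinge is M = F × 1.05 = 118.733 × 1.05 = 124.67 kN·m.
A normal force at the bottom, 2.7 m from the hinge, must supply this moment: P = 124.67/2.7 = 46.1741 kN.

P ≈ 46.17 kN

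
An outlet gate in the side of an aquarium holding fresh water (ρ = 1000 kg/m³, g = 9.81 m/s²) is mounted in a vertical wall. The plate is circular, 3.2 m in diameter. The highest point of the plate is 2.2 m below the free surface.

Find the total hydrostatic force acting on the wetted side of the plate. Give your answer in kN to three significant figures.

γ = ρg = 1000 × 9.81 = 9810 N/m³ = 9.81 kN/m³.
The centroid is at the centre, 1.6 m below the top of the plate, so the centroid depth is h_c = 2.2 + 1.6 = 3.8 m.
A = π(1.6)² = 8.04248 m².
Resultant F = γ·h_c·A = 9.81 × 3.8 × 8.04248 = 299.808 kN.

F ≈ 300 kN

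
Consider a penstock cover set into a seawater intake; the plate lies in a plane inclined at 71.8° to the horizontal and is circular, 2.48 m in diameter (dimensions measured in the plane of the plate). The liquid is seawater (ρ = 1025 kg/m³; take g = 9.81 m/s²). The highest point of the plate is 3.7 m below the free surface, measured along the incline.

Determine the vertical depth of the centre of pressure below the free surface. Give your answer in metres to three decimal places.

h_p = 4.767 m

γ = ρg = 1025 × 9.81 / 1000 = 10.05525 kN/m³.
Let θ = 71.8° be the plate's angle to the horizontal; measure y along the incline from where the plane meets the free surface. Vertical depth h = y·sinθ with sinθ = 0.949972.
The centroid is at the centre, 1.24 m below the top of the plate, so y_c = 3.7 + 1.24 = 4.94 m and h_c = 4.94 × 0.949972 = 4.69286 m.
A = π(1.24)² = 4.83051 m².
Resultant F = γ·h_c·A = 10.05525 × 4.69286 × 4.83051 = 227.942 kN.
I_c = πr⁴/4 = π × 1.24⁴/4 = 1.85685 m⁴.
Centre of pressure: y_p = y_c + I_c/(y_c·A) = 4.94 + 1.85685/(4.94 × 4.83051) = 4.94 + 0.0778138 = 5.01781 m along the plane.
Vertically, h_p = y_p·sinθ = 5.01781 × 0.949972 = 4.76678 m.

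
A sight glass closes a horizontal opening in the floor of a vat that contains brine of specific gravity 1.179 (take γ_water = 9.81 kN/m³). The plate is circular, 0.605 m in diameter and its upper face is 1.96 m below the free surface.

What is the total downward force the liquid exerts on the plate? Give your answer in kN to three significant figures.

F ≈ 6.52 kN

γ = 1.179 × 9.81 = 11.56599 kN/m³.
The plate is horizontal, so pressure is uniform at p = γ·h = 11.56599 × 1.96 = 22.6693 kN/m².
A = π(0.3025)² = 0.287475 m².
F = p·A = 22.6693 × 0.287475 = 6.51686 kN.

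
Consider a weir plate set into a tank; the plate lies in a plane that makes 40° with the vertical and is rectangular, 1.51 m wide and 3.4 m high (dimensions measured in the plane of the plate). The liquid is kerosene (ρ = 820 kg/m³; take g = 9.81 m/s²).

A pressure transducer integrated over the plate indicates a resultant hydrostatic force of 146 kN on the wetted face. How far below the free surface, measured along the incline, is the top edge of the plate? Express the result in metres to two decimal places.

γ = ρg = 820 × 9.81 / 1000 = 8.0442 kN/m³.
A = 1.51 × 3.4 = 5.134 m².
From F = γ·h_c·A, the centroid depth is h_c = 146/(8.0442 × 5.134) = 3.5352 m.
The plate makes 40° with the vertical, i.e. θ = 90° − 40° = 50° to the horizontal. Measuring y along the incline from the free-surface line, vertical depth h = y·sinθ with sinθ = 0.766044.
Along the incline, y_c = h_c/sinθ = 3.5352/0.766044 = 4.61488 m.
The centroid lies 3.4/2 = 1.7 m below the top edge, so the top edge sits at y_top = 4.61488 − 1.7 = 2.91488 m along the incline.

y_top ≈ 2.91 m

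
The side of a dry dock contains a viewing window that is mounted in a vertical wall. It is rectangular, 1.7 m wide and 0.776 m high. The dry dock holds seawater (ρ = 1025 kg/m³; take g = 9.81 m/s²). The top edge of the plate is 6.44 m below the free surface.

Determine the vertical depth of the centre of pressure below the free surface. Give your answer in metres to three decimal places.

h_p = 6.835 m

γ = ρg = 1025 × 9.81 / 1000 = 10.05525 kN/m³.
The centroid lies 0.776/2 = 0.388 m below the top edge, so the centroid depth is h_c = 6.44 + 0.388 = 6.828 m.
A = 1.7 × 0.776 = 1.3192 m².
Resultant F = γ·h_c·A = 10.05525 × 6.828 × 1.3192 = 90.5726 kN.
I_c = b·h³/12 = 1.7 × 0.776³/12 = 0.0661992 m⁴.
Centre of pressure: y_p = y_c + I_c/(y_c·A) = 6.828 + 0.0661992/(6.828 × 1.3192) = 6.828 + 0.00734934 = 6.83535 m along the plane.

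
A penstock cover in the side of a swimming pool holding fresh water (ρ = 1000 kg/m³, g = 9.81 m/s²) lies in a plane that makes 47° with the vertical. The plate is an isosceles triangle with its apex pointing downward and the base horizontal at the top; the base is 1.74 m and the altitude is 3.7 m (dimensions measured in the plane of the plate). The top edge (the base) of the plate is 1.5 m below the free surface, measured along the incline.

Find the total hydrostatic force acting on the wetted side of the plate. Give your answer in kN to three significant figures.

γ = ρg = 1000 × 9.81 = 9810 N/m³ = 9.81 kN/m³.
The plate makes 47° with the vertical, i.e. θ = 90° − 47° = 43° to the horizontal. Measuring y along the incline from the free-surface line, vertical depth h = y·sinθ with sinθ = 0.681998.
With the apex down, the centroid sits h/3 = 3.7/3 = 1.23333 m below the base (the top edge), so y_c = 1.5 + 1.23333 = 2.73333 m and h_c = 2.73333 × 0.681998 = 1.86413 m.
A = ½ × 1.74 × 3.7 = 3.219 m².
Resultant F = γ·h_c·A = 9.81 × 1.86413 × 3.219 = 58.8662 kN.

F ≈ 58.9 kN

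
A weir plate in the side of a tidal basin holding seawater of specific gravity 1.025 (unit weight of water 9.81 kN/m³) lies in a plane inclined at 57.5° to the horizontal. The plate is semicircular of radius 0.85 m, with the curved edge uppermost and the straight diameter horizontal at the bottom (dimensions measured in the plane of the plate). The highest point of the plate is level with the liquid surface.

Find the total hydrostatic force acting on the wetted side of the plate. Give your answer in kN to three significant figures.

γ = 1.025 × 9.81 = 10.05525 kN/m³.
Let θ = 57.5° be the plate's angle to the horizontal; measure y along the incline from where the plane meets the free surface. Vertical depth h = y·sinθ with sinθ = 0.843391.
The centroid lies 4r/(3π) = 0.360751 m above the diameter, so r − 4r/(3π) = 0.85 − 0.360751 = 0.489249 m below the topmost point, so y_c = 0.489249 m and h_c = 0.489249 × 0.843391 = 0.412628 m.
A = πr²/2 = π × 0.85²/2 = 1.1349 m².
Resultant F = γ·h_c·A = 10.05525 × 0.412628 × 1.1349 = 4.70879 kN.

F ≈ 4.71 kN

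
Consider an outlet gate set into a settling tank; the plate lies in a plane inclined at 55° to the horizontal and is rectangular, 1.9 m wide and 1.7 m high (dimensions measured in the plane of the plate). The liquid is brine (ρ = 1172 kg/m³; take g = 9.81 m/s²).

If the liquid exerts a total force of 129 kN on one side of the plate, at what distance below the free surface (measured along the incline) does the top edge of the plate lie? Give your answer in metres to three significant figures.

y_top ≈ 3.39 m

γ = ρg = 1172 × 9.81 / 1000 = 11.49732 kN/m³.
A = 1.9 × 1.7 = 3.23 m².
From F = γ·h_c·A, the centroid depth is h_c = 129/(11.49732 × 3.23) = 3.47369 m.
Let θ = 55° be the plate's angle to the horizontal; measure y along the incline from where the plane meets the free surface. Vertical depth h = y·sinθ with sinθ = 0.819152.
Along the incline, y_c = h_c/sinθ = 3.47369/0.819152 = 4.24059 m.
The centroid lies 1.7/2 = 0.85 m below the top edge, so the top edge sits at y_top = 4.24059 − 0.85 = 3.39059 m along the incline.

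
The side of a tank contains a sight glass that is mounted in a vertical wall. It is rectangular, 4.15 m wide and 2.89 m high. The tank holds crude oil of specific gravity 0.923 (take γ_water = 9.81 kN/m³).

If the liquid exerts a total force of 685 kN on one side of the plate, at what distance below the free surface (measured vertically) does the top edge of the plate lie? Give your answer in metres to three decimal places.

γ = 0.923 × 9.81 = 9.05463 kN/m³.
A = 4.15 × 2.89 = 11.9935 m².
From F = γ·h_c·A, the centroid depth is h_c = 685/(9.05463 × 11.9935) = 6.30774 m.
The centroid lies 2.89/2 = 1.445 m below the top edge, so the top edge sits at h_top = 6.30774 − 1.445 = 4.86274 m below the surface.

d_top ≈ 4.863 m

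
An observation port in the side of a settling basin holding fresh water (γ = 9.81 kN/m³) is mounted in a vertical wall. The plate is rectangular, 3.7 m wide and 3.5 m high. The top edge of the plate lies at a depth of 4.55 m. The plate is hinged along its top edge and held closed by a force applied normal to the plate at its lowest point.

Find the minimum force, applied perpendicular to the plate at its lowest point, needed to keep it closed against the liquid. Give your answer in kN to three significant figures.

γ = 9.81 kN/m³.
The centroid lies 3.5/2 = 1.75 m below the top edge, so the centroid depth is h_c = 4.55 + 1.75 = 6.3 m.
A = 3.7 × 3.5 = 12.95 m².
Resultant F = γ·h_c·A = 9.81 × 6.3 × 12.95 = 800.349 kN.
I_c = b·h³/12 = 3.7 × 3.5³/12 = 13.2198 m⁴.
Centre of pressure: y_p = y_c + I_c/(y_c·A) = 6.3 + 13.2198/(6.3 × 12.95) = 6.3 + 0.162037 = 6.46204 m along the plane.
The resultant acts 1.75 + 0.162037 = 1.91204 m (along the plate) below the hinge at the top edge, so the moment about the hinge is M = F × 1.91204 = 800.349 × 1.91204 = 1530.3 kN·m.
A normal force at the bottom, 3.5 m from the hinge, must supply this moment: P = 1530.3/3.5 = 437.229 kN.

P ≈ 437 kN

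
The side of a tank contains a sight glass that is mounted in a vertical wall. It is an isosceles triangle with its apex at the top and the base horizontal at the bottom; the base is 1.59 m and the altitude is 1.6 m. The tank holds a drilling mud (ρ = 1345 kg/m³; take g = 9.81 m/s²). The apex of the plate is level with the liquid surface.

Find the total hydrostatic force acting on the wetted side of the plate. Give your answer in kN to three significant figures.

γ = ρg = 1345 × 9.81 / 1000 = 13.19445 kN/m³.
With the apex up, the centroid sits 2h/3 = 2 × 1.6/3 = 1.06667 m below the apex, so the centroid depth is h_c = 1.06667 m.
A = ½ × 1.59 × 1.6 = 1.272 m².
Resultant F = γ·h_c·A = 13.19445 × 1.06667 × 1.272 = 17.9023 kN.

F ≈ 17.9 kN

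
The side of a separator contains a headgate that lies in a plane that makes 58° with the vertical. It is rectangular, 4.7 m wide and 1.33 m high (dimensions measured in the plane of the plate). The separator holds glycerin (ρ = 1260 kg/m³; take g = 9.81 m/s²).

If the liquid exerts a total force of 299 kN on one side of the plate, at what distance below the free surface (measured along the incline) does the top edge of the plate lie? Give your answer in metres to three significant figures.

y_top ≈ 6.64 m

γ = ρg = 1260 × 9.81 / 1000 = 12.3606 kN/m³.
A = 4.7 × 1.33 = 6.251 m².
From F = γ·h_c·A, the centroid depth is h_c = 299/(12.3606 × 6.251) = 3.86974 m.
The plate makes 58° with the vertical, i.e. θ = 90° − 58° = 32° to the horizontal. Measuring y along the incline from the free-surface line, vertical depth h = y·sinθ with sinθ = 0.529919.
Along the incline, y_c = h_c/sinθ = 3.86974/0.529919 = 7.30251 m.
The centroid lies 1.33/2 = 0.665 m below the top edge, so the top edge sits at y_top = 7.30251 − 0.665 = 6.63751 m along the incline.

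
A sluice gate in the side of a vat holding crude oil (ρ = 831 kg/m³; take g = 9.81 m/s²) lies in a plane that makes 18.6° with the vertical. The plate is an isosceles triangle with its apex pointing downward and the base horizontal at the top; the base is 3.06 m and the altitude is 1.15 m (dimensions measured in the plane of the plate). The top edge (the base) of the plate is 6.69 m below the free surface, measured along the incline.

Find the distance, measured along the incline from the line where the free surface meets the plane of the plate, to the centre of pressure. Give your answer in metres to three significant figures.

y_p = 7.08 m

γ = ρg = 831 × 9.81 / 1000 = 8.15211 kN/m³.
The plate makes 18.6° with the vertical, i.e. θ = 90° − 18.6° = 71.4° to the horizontal. Measuring y along the incline from the free-surface line, vertical depth h = y·sinθ with sinθ = 0.947768.
With the apex down, the centroid sits h/3 = 1.15/3 = 0.383333 m below the base (the top edge), so y_c = 6.69 + 0.383333 = 7.07333 m and h_c = 7.07333 × 0.947768 = 6.70388 m.
A = ½ × 3.06 × 1.15 = 1.7595 m².
Resultant F = γ·h_c·A = 8.15211 × 6.70388 × 1.7595 = 96.158 kN.
I_c = b·h³/36 = 3.06 × 1.15³/36 = 0.129274 m⁴.
Centre of pressure: y_p = y_c + I_c/(y_c·A) = 7.07333 + 0.129274/(7.07333 × 1.7595) = 7.07333 + 0.0103872 = 7.08372 m along the plane.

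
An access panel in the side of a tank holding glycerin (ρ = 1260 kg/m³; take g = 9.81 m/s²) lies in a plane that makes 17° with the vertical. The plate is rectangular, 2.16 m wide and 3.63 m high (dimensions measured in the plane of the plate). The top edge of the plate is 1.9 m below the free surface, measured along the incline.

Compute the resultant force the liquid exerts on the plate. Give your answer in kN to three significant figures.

γ = ρg = 1260 × 9.81 / 1000 = 12.3606 kN/m³.
The plate makes 17° with the vertical, i.e. θ = 90° − 17° = 73° to the horizontal. Measuring y along the incline from the free-surface line, vertical depth h = y·sinθ with sinθ = 0.956305.
The centroid lies 3.63/2 = 1.815 m below the top edge, so y_c = 1.9 + 1.815 = 3.715 m and h_c = 3.715 × 0.956305 = 3.55267 m.
A = 2.16 × 3.63 = 7.8408 m².
Resultant F = γ·h_c·A = 12.3606 × 3.55267 × 7.8408 = 344.314 kN.

F ≈ 344 kN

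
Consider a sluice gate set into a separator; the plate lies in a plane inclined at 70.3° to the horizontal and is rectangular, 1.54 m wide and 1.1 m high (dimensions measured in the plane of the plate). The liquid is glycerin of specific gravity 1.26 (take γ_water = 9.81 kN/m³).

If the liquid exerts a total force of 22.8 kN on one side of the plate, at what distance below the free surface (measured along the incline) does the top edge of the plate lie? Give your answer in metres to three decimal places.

y_top ≈ 0.607 m

γ = 1.26 × 9.81 = 12.3606 kN/m³.
A = 1.54 × 1.1 = 1.694 m².
From F = γ·h_c·A, the centroid depth is h_c = 22.8/(12.3606 × 1.694) = 1.08888 m.
Let θ = 70.3° be the plate's angle to the horizontal; measure y along the incline from where the plane meets the free surface. Vertical depth h = y·sinθ with sinθ = 0.941471.
Along the incline, y_c = h_c/sinθ = 1.08888/0.941471 = 1.15657 m.
The centroid lies 1.1/2 = 0.55 m below the top edge, so the top edge sits at y_top = 1.15657 − 0.55 = 0.60657 m along the incline.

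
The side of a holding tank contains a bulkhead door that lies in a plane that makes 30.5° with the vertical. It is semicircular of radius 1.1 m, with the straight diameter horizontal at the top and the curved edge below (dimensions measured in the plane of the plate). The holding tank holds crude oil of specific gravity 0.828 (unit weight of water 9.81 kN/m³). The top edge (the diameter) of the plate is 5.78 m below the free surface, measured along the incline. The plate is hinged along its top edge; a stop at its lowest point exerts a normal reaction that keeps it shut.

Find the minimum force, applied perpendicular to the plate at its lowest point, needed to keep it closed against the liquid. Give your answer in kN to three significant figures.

γ = 0.828 × 9.81 = 8.12268 kN/m³.
The plate makes 30.5° with the vertical, i.e. θ = 90° − 30.5° = 59.5° to the horizontal. Measuring y along the incline from the free-surface line, vertical depth h = y·sinθ with sinθ = 0.861629.
The centroid of a semicircle lies 4r/(3π) = 0.466854 m from the diameter, here below the top edge, so y_c = 5.78 + 0.466854 = 6.24685 m and h_c = 6.24685 × 0.861629 = 5.38247 m.
A = πr²/2 = π × 1.1²/2 = 1.90066 m².
Resultant F = γ·h_c·A = 8.12268 × 5.38247 × 1.90066 = 83.097 kN.
I_c = (π/8 − 8/(9π))·r⁴ = 0.109757 × 1.1⁴ = 0.160695 m⁴.
Centre of pressure: y_p = y_c + I_c/(y_c·A) = 6.24685 + 0.160695/(6.24685 × 1.90066) = 6.24685 + 0.0135343 = 6.26038 m along the plane.
The resultant acts 0.466854 + 0.0135343 = 0.480388 m (along the plate) below the hinge at the top edge, so the moment about the hinge is M = F × 0.480388 = 83.097 × 0.480388 = 39.9188 kN·m.
A normal force at the bottom, 1.1 m from the hinge, must supply this moment: P = 39.9188/1.1 = 36.2898 kN.

P ≈ 36.3 kN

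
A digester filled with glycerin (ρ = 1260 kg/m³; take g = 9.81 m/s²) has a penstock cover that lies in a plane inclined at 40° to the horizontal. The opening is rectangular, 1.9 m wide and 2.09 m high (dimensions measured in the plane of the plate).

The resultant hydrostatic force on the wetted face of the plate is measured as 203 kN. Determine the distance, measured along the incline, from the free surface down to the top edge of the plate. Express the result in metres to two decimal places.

y_top ≈ 5.39 m

γ = ρg = 1260 × 9.81 / 1000 = 12.3606 kN/m³.
A = 1.9 × 2.09 = 3.971 m².
From F = γ·h_c·A, the centroid depth is h_c = 203/(12.3606 × 3.971) = 4.13577 m.
Let θ = 40° be the plate's angle to the horizontal; measure y along the incline from where the plane meets the free surface. Vertical depth h = y·sinθ with sinθ = 0.642788.
Along the incline, y_c = h_c/sinθ = 4.13577/0.642788 = 6.43411 m.
The centroid lies 2.09/2 = 1.045 m below the top edge, so the top edge sits at y_top = 6.43411 − 1.045 = 5.38911 m along the incline.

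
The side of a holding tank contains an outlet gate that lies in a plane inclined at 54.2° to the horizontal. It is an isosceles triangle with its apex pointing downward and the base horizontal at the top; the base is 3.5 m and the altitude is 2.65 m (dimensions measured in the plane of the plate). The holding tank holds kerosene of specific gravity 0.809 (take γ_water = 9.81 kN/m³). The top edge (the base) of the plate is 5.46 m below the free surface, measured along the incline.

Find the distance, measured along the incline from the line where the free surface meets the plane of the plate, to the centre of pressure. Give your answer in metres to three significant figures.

γ = 0.809 × 9.81 = 7.93629 kN/m³.
Let θ = 54.2° be the plate's angle to the horizontal; measure y along the incline from where the plane meets the free surface. Vertical depth h = y·sinθ with sinθ = 0.811064.
With the apex down, the centroid sits h/3 = 2.65/3 = 0.883333 m below the base (the top edge), so y_c = 5.46 + 0.883333 = 6.34333 m and h_c = 6.34333 × 0.811064 = 5.14485 m.
A = ½ × 3.5 × 2.65 = 4.6375 m².
Resultant F = γ·h_c·A = 7.93629 × 5.14485 × 4.6375 = 189.354 kN.
I_c = b·h³/36 = 3.5 × 2.65³/36 = 1.80927 m⁴.
Centre of pressure: y_p = y_c + I_c/(y_c·A) = 6.34333 + 1.80927/(6.34333 × 4.6375) = 6.34333 + 0.0615038 = 6.40483 m along the plane.

y_p = 6.40 m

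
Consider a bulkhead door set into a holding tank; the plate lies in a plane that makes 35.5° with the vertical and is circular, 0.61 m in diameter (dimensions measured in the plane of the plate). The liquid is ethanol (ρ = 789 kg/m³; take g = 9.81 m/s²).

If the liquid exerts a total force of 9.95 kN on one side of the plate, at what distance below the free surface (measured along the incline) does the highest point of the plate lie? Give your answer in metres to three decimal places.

y_top ≈ 5.098 m

γ = ρg = 789 × 9.81 / 1000 = 7.74009 kN/m³.
A = π(0.305)² = 0.292247 m².
From F = γ·h_c·A, the centroid depth is h_c = 9.95/(7.74009 × 0.292247) = 4.39873 m.
The plate makes 35.5° with the vertical, i.e. θ = 90° − 35.5° = 54.5° to the horizontal. Measuring y along the incline from the free-surface line, vertical depth h = y·sinθ with sinθ = 0.814116.
Along the incline, y_c = h_c/sinθ = 4.39873/0.814116 = 5.40308 m.
The centroid is at the centre, 0.305 m below the top of the plate, so the highest point sits at y_top = 5.40308 − 0.305 = 5.09808 m along the incline.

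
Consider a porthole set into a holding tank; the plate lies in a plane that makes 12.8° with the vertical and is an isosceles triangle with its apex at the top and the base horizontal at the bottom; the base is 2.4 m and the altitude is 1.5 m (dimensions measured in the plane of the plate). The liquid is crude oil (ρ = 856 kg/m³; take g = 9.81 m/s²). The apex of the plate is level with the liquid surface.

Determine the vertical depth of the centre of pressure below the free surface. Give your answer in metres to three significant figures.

h_p = 1.10 m

γ = ρg = 856 × 9.81 / 1000 = 8.39736 kN/m³.
The plate makes 12.8° with the vertical, i.e. θ = 90° − 12.8° = 77.2° to the horizontal. Measuring y along the incline from the free-surface line, vertical depth h = y·sinθ with sinθ = 0.975149.
With the apex up, the centroid sits 2h/3 = 2 × 1.5/3 = 1 m below the apex, so y_c = 1 m and h_c = 1 × 0.975149 = 0.975149 m.
A = ½ × 2.4 × 1.5 = 1.8 m².
Resultant F = γ·h_c·A = 8.39736 × 0.975149 × 1.8 = 14.7396 kN.
I_c = b·h³/36 = 2.4 × 1.5³/36 = 0.225 m⁴.
Centre of pressure: y_p = y_c + I_c/(y_c·A) = 1 + 0.225/(1 × 1.8) = 1 + 0.125 = 1.125 m along the plane.
Vertically, h_p = y_p·sinθ = 1.125 × 0.975149 = 1.09704 m.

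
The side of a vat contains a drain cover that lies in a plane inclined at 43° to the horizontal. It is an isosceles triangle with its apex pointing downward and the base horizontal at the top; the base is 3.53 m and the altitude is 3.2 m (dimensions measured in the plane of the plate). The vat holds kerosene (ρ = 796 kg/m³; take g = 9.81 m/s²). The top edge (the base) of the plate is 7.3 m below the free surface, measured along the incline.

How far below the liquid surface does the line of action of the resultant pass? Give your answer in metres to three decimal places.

h_p = 5.752 m

γ = ρg = 796 × 9.81 / 1000 = 7.80876 kN/m³.
Let θ = 43° be the plate's angle to the horizontal; measure y along the incline from where the plane meets the free surface. Vertical depth h = y·sinθ with sinθ = 0.681998.
With the apex down, the centroid sits h/3 = 3.2/3 = 1.06667 m below the base (the top edge), so y_c = 7.3 + 1.06667 = 8.36667 m and h_c = 8.36667 × 0.681998 = 5.70605 m.
A = ½ × 3.53 × 3.2 = 5.648 m².
Resultant F = γ·h_c·A = 7.80876 × 5.70605 × 5.648 = 251.659 kN.
I_c = b·h³/36 = 3.53 × 3.2³/36 = 3.21308 m⁴.
Centre of pressure: y_p = y_c + I_c/(y_c·A) = 8.36667 + 3.21308/(8.36667 × 5.648) = 8.36667 + 0.0679946 = 8.43466 m along the plane.
Vertically, h_p = y_p·sinθ = 8.43466 × 0.681998 = 5.75242 m.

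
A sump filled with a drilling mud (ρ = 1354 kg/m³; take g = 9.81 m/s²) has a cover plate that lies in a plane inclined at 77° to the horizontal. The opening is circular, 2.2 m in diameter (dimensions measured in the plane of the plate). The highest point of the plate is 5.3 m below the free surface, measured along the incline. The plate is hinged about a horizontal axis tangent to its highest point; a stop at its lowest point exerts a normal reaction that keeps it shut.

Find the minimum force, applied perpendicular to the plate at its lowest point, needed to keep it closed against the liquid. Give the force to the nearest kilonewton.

γ = ρg = 1354 × 9.81 / 1000 = 13.28274 kN/m³.
Let θ = 77° be the plate's angle to the horizontal; measure y along the incline from where the plane meets the free surface. Vertical depth h = y·sinθ with sinθ = 0.974370.
The centroid is at the centre, 1.1 m below the top of the plate, so y_c = 5.3 + 1.1 = 6.4 m and h_c = 6.4 × 0.974370 = 6.23597 m.
A = π(1.1)² = 3.80133 m².
Resultant F = γ·h_c·A = 13.28274 × 6.23597 × 3.80133 = 314.867 kN.
I_c = πr⁴/4 = π × 1.1⁴/4 = 1.1499 m⁴.
Centre of pressure: y_p = y_c + I_c/(y_c·A) = 6.4 + 1.1499/(6.4 × 3.80133) = 6.4 + 0.0472655 = 6.44727 m along the plane.
The resultant acts 1.1 + 0.0472655 = 1.14727 m (along the plate) below the hinge at the top edge, so the moment about the hinge is M = F × 1.14727 = 314.867 × 1.14727 = 361.237 kN·m.
A normal force at the bottom, 2.2 m from the hinge, must supply this moment: P = 361.237/2.2 = 164.199 kN.

P ≈ 164 kN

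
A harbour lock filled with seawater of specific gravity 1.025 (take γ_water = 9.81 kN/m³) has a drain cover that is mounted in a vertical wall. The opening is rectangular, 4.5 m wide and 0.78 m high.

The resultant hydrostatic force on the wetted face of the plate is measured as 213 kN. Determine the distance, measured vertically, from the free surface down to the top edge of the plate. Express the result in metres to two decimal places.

γ = 1.025 × 9.81 = 10.05525 kN/m³.
A = 4.5 × 0.78 = 3.51 m².
From F = γ·h_c·A, the centroid depth is h_c = 213/(10.05525 × 3.51) = 6.03503 m.
The centroid lies 0.78/2 = 0.39 m below the top edge, so the top edge sits at h_top = 6.03503 − 0.39 = 5.64503 m below the surface.

d_top ≈ 5.65 m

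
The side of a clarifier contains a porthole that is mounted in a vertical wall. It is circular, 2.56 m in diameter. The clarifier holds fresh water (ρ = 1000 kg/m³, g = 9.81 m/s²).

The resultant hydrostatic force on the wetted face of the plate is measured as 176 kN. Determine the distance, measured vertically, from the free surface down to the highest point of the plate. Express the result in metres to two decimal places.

d_top ≈ 2.21 m

γ = ρg = 1000 × 9.81 = 9810 N/m³ = 9.81 kN/m³.
A = π(1.28)² = 5.14719 m².
From F = γ·h_c·A, the centroid depth is h_c = 176/(9.81 × 5.14719) = 3.48557 m.
The centroid is at the centre, 1.28 m below the top of the plate, so the highest point sits at h_top = 3.48557 − 1.28 = 2.20557 m below the surface.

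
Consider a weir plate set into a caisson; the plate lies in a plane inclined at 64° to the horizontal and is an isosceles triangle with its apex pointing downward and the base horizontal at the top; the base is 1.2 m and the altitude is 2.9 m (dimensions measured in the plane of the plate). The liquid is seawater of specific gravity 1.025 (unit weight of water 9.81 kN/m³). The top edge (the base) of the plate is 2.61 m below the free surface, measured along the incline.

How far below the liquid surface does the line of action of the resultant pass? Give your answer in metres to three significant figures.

γ = 1.025 × 9.81 = 10.05525 kN/m³.
Let θ = 64° be the plate's angle to the horizontal; measure y along the incline from where the plane meets the free surface. Vertical depth h = y·sinθ with sinθ = 0.898794.
With the apex down, the centroid sits h/3 = 2.9/3 = 0.966667 m below the base (the top edge), so y_c = 2.61 + 0.966667 = 3.57667 m and h_c = 3.57667 × 0.898794 = 3.21469 m.
A = ½ × 1.2 × 2.9 = 1.74 m².
Resultant F = γ·h_c·A = 10.05525 × 3.21469 × 1.74 = 56.2447 kN.
I_c = b·h³/36 = 1.2 × 2.9³/36 = 0.812967 m⁴.
Centre of pressure: y_p = y_c + I_c/(y_c·A) = 3.57667 + 0.812967/(3.57667 × 1.74) = 3.57667 + 0.130631 = 3.7073 m along the plane.
Vertically, h_p = y_p·sinθ = 3.7073 × 0.898794 = 3.3321 m.

h_p = 3.33 m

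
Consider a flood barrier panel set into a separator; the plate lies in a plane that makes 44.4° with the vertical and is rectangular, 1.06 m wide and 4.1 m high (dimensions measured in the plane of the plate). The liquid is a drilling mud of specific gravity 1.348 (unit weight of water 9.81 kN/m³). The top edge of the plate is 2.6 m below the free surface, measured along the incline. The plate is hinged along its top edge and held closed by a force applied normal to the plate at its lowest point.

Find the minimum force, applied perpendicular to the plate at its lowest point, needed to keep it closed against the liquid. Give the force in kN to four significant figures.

γ = 1.348 × 9.81 = 13.22388 kN/m³.
The plate makes 44.4° with the vertical, i.e. θ = 90° − 44.4° = 45.6° to the horizontal. Measuring y along the incline from the free-surface line, vertical depth h = y·sinθ with sinθ = 0.714473.
The centroid lies 4.1/2 = 2.05 m below the top edge, so y_c = 2.6 + 2.05 = 4.65 m and h_c = 4.65 × 0.714473 = 3.3223 m.
A = 1.06 × 4.1 = 4.346 m².
Resultant F = γ·h_c·A = 13.22388 × 3.3223 × 4.346 = 190.936 kN.
I_c = b·h³/12 = 1.06 × 4.1³/12 = 6.08802 m⁴.
Centre of pressure: y_p = y_c + I_c/(y_c·A) = 4.65 + 6.08802/(4.65 × 4.346) = 4.65 + 0.301254 = 4.95125 m along the plane.
The resultant acts 2.05 + 0.301254 = 2.35125 m (along the plate) below the hinge at the top edge, so the moment about the hinge is M = F × 2.35125 = 190.936 × 2.35125 = 448.938 kN·m.
A normal force at the bottom, 4.1 m from the hinge, must supply this moment: P = 448.938/4.1 = 109.497 kN.

P ≈ 109.5 kN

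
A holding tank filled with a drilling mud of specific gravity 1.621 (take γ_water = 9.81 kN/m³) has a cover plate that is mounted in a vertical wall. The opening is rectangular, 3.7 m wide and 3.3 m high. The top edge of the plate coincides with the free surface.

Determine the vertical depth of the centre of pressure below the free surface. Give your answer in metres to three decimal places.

γ = 1.621 × 9.81 = 15.90201 kN/m³.
The centroid lies 3.3/2 = 1.65 m below the top edge, so the centroid depth is h_c = 1.65 m.
A = 3.7 × 3.3 = 12.21 m².
Resultant F = γ·h_c·A = 15.90201 × 1.65 × 12.21 = 320.37 kN.
I_c = b·h³/12 = 3.7 × 3.3³/12 = 11.0806 m⁴.
Centre of pressure: y_p = y_c + I_c/(y_c·A) = 1.65 + 11.0806/(1.65 × 12.21) = 1.65 + 0.550001 = 2.2 m along the plane.

h_p = 2.200 m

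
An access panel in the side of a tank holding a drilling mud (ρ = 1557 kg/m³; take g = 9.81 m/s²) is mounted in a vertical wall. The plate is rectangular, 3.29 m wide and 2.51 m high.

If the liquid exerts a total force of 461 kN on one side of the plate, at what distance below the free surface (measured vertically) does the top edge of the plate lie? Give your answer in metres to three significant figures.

γ = ρg = 1557 × 9.81 / 1000 = 15.27417 kN/m³.
A = 3.29 × 2.51 = 8.2579 m².
From F = γ·h_c·A, the centroid depth is h_c = 461/(15.27417 × 8.2579) = 3.65488 m.
The centroid lies 2.51/2 = 1.255 m below the top edge, so the top edge sits at h_top = 3.65488 − 1.255 = 2.39988 m below the surface.

d_top ≈ 2.40 m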